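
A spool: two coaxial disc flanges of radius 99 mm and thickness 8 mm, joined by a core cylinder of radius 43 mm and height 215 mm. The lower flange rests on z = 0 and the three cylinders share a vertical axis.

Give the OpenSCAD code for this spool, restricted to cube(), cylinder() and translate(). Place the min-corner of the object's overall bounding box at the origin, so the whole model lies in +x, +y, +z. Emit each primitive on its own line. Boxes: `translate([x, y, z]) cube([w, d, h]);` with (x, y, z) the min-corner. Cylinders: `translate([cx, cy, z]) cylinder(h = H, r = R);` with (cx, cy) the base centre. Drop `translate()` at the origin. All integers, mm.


translate([99, 99, 0]) cylinder(h = 8, r = 99);
translate([99, 99, 8]) cylinder(h = 215, r = 43);
translate([99, 99, 223]) cylinder(h = 8, r = 99);


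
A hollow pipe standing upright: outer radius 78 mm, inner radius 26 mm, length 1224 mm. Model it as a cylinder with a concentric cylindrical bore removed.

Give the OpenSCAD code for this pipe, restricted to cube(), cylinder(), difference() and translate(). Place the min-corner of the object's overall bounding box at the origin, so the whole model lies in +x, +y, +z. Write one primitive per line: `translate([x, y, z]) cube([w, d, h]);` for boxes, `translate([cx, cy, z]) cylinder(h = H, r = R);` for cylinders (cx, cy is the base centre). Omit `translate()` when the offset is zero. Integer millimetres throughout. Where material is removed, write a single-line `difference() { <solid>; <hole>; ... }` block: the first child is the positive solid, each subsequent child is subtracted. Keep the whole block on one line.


difference() { translate([78, 78, 0]) cylinder(h = 1224, r = 78); translate([78, 78, 0]) cylinder(h = 1224, r = 26); }


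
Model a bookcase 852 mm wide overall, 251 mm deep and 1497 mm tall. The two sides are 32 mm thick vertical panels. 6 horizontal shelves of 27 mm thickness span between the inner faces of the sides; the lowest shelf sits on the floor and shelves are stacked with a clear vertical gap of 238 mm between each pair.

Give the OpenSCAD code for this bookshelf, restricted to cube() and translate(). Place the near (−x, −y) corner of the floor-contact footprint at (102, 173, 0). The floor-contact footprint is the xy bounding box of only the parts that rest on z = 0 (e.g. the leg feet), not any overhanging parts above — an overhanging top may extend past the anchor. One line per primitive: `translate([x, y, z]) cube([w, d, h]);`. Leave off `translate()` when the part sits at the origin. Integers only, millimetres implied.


translate([102, 173, 0]) cube([32, 251, 1497]);
translate([922, 173, 0]) cube([32, 251, 1497]);
translate([134, 173, 0]) cube([788, 251, 27]);
translate([134, 173, 265]) cube([788, 251, 27]);
translate([134, 173, 530]) cube([788, 251, 27]);
translate([134, 173, 795]) cube([788, 251, 27]);
translate([134, 173, 1060]) cube([788, 251, 27]);
translate([134, 173, 1325]) cube([788, 251, 27]);


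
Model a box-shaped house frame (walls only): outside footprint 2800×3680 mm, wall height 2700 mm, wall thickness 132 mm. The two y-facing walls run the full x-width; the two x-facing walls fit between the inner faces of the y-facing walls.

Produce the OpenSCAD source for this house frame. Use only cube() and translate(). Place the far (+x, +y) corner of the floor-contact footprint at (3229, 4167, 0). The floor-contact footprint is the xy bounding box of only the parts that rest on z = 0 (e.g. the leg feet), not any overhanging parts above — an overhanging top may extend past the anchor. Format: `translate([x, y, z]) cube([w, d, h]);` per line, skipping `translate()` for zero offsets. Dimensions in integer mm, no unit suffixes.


translate([429, 487, 0]) cube([2800, 132, 2700]);
translate([429, 4035, 0]) cube([2800, 132, 2700]);
translate([429, 619, 0]) cube([132, 3416, 2700]);
translate([3097, 619, 0]) cube([132, 3416, 2700]);


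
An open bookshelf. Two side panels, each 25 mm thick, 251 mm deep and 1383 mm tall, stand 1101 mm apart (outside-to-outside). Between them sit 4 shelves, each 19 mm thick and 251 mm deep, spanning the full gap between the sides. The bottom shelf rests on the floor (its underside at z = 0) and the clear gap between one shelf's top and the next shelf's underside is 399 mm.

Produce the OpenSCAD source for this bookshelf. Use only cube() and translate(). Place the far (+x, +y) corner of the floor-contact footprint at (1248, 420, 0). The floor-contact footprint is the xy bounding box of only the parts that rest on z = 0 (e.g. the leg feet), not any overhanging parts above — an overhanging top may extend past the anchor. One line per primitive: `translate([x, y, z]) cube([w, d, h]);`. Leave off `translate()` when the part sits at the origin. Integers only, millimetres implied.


translate([147, 169, 0]) cube([25, 251, 1383]);
translate([1223, 169, 0]) cube([25, 251, 1383]);
translate([172, 169, 0]) cube([1051, 251, 19]);
translate([172, 169, 418]) cube([1051, 251, 19]);
translate([172, 169, 836]) cube([1051, 251, 19]);
translate([172, 169, 1254]) cube([1051, 251, 19]);


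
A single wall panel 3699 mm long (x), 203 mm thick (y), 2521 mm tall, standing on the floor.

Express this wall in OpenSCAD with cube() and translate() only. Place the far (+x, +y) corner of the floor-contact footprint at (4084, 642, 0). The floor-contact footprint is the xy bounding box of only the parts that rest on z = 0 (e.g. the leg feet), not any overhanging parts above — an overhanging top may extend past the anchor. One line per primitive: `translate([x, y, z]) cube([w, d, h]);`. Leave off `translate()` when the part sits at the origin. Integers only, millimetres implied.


translate([385, 439, 0]) cube([3699, 203, 2521]);


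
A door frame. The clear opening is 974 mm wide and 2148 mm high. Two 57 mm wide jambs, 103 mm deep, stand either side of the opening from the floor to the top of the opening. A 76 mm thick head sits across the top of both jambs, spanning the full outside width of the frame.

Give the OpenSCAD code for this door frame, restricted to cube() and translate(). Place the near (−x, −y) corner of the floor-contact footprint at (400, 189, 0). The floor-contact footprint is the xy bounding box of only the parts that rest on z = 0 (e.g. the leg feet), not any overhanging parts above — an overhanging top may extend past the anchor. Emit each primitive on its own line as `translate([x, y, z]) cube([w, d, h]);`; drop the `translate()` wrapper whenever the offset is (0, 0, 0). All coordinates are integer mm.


translate([400, 189, 0]) cube([57, 103, 2148]);
translate([1431, 189, 0]) cube([57, 103, 2148]);
translate([400, 189, 2148]) cube([1088, 103, 76]);


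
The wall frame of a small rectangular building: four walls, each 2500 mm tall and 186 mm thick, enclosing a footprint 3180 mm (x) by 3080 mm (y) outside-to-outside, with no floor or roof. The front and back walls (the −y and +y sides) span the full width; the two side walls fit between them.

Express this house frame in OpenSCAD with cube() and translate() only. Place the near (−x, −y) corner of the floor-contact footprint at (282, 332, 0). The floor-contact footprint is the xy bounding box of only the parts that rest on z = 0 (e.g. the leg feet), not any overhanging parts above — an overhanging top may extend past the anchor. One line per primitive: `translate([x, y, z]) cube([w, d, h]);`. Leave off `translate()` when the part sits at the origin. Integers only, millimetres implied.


translate([282, 332, 0]) cube([3180, 186, 2500]);
translate([282, 3226, 0]) cube([3180, 186, 2500]);
translate([282, 518, 0]) cube([186, 2708, 2500]);
translate([3276, 518, 0]) cube([186, 2708, 2500]);


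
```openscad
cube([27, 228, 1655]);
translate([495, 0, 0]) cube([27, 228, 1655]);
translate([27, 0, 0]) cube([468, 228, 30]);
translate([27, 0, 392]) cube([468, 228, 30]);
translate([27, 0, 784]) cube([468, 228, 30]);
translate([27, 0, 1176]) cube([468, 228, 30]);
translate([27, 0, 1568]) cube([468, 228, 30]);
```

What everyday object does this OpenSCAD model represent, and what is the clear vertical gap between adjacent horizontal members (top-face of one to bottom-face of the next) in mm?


A bookshelf. The clear shelf gap is 362 mm.

Two tall side panels with 5 horizontal boards between them — a bookshelf. The first two shelf undersides are at z = 0 and z = 392; with shelf thickness 30, the clear gap is 392 − 0 − 30 = 362 mm.


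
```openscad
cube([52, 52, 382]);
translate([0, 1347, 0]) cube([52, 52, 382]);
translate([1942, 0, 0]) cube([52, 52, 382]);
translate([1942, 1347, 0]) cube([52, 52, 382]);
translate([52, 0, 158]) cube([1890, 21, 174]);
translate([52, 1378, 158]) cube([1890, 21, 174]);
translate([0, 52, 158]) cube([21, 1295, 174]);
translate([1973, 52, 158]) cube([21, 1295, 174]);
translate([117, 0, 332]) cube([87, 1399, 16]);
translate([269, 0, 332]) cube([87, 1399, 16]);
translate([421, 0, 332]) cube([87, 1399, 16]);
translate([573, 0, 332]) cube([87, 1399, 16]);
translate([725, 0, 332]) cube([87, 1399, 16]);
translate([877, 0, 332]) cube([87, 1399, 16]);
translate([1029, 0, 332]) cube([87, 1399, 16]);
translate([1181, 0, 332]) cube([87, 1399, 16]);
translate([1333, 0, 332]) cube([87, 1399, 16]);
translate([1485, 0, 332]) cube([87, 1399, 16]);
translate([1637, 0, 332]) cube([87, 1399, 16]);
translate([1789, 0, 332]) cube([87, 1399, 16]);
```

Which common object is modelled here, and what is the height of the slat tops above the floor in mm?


A bed frame. The slat-top height is 348 mm.

Four posts, four rails, and a row of slats — a bed frame. Slats sit on the rails at z = 158 + 174 = 332; with slat thickness 16, the top is 348 mm.


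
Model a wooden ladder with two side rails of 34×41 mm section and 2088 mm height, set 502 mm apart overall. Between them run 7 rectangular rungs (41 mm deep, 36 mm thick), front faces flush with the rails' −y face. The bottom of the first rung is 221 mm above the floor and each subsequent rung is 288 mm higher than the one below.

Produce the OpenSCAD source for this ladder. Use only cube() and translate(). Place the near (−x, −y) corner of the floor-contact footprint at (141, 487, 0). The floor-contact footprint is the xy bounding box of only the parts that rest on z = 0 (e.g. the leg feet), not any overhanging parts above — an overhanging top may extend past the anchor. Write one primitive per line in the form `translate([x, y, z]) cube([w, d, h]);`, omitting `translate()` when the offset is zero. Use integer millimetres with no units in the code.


translate([141, 487, 0]) cube([34, 41, 2088]);
translate([609, 487, 0]) cube([34, 41, 2088]);
translate([175, 487, 221]) cube([434, 41, 36]);
translate([175, 487, 509]) cube([434, 41, 36]);
translate([175, 487, 797]) cube([434, 41, 36]);
translate([175, 487, 1085]) cube([434, 41, 36]);
translate([175, 487, 1373]) cube([434, 41, 36]);
translate([175, 487, 1661]) cube([434, 41, 36]);
translate([175, 487, 1949]) cube([434, 41, 36]);


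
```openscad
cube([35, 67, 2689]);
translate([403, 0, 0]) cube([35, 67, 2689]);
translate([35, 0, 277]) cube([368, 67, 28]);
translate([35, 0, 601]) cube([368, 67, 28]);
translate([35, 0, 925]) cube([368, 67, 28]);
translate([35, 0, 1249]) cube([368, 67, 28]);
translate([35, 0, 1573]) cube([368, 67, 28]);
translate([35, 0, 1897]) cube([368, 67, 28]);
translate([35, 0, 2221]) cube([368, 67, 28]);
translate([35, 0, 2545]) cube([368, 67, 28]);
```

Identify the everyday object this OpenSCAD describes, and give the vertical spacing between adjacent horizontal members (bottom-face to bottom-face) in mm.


A ladder. The rung spacing is 324 mm.

Two tall 35×67 posts with 8 short bars between them — a ladder. Adjacent rungs sit at z = 277 and z = 601, so the spacing is 601 − 277 = 324 mm.


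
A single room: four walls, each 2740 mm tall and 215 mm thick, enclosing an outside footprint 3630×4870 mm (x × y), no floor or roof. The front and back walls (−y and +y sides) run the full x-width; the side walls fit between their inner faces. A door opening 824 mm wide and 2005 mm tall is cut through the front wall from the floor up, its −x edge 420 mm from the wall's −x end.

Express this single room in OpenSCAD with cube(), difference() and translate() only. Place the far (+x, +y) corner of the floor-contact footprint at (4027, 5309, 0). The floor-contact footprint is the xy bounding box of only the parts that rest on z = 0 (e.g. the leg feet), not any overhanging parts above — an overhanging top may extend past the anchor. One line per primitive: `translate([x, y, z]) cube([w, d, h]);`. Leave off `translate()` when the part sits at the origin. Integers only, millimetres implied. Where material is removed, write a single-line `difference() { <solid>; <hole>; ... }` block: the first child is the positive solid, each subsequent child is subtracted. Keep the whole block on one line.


difference() { translate([397, 439, 0]) cube([3630, 215, 2740]); translate([817, 439, 0]) cube([824, 215, 2005]); }
translate([397, 5094, 0]) cube([3630, 215, 2740]);
translate([397, 654, 0]) cube([215, 4440, 2740]);
translate([3812, 654, 0]) cube([215, 4440, 2740]);


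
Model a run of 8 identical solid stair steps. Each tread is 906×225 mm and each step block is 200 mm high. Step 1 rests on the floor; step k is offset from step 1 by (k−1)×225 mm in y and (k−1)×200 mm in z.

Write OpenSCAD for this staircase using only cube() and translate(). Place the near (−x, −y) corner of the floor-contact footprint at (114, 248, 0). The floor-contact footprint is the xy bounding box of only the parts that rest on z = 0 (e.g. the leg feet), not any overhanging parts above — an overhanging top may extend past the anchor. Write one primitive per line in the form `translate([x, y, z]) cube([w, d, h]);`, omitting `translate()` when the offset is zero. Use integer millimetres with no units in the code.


translate([114, 248, 0]) cube([906, 225, 200]);
translate([114, 473, 200]) cube([906, 225, 200]);
translate([114, 698, 400]) cube([906, 225, 200]);
translate([114, 923, 600]) cube([906, 225, 200]);
translate([114, 1148, 800]) cube([906, 225, 200]);
translate([114, 1373, 1000]) cube([906, 225, 200]);
translate([114, 1598, 1200]) cube([906, 225, 200]);
translate([114, 1823, 1400]) cube([906, 225, 200]);


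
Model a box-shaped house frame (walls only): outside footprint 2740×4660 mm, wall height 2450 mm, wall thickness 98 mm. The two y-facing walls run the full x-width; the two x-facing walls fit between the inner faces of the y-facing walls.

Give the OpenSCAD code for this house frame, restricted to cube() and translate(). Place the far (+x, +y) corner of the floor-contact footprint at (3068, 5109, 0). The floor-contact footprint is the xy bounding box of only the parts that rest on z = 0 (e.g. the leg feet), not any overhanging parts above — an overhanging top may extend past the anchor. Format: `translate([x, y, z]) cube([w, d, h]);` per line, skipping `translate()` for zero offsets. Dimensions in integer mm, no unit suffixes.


translate([328, 449, 0]) cube([2740, 98, 2450]);
translate([328, 5011, 0]) cube([2740, 98, 2450]);
translate([328, 547, 0]) cube([98, 4464, 2450]);
translate([2970, 547, 0]) cube([98, 4464, 2450]);


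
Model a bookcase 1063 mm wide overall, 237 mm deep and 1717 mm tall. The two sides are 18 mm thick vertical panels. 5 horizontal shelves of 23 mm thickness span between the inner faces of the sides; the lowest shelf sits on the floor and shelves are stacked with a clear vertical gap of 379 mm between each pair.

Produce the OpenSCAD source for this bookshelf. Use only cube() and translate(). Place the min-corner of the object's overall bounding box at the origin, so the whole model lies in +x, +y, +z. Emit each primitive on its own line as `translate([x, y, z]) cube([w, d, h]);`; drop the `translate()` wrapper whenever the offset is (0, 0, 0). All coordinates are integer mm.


cube([18, 237, 1717]);
translate([1045, 0, 0]) cube([18, 237, 1717]);
translate([18, 0, 0]) cube([1027, 237, 23]);
translate([18, 0, 402]) cube([1027, 237, 23]);
translate([18, 0, 804]) cube([1027, 237, 23]);
translate([18, 0, 1206]) cube([1027, 237, 23]);
translate([18, 0, 1608]) cube([1027, 237, 23]);


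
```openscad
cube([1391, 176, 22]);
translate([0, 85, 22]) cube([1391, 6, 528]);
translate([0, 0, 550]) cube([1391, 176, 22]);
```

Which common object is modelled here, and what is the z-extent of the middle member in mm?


An I-beam. The web height is 528 mm.

Two wide flanges with a thin centred web — an I-beam. Overall 572 mm minus two 22 mm flanges gives a web of 572 − 2·22 = 528 mm.


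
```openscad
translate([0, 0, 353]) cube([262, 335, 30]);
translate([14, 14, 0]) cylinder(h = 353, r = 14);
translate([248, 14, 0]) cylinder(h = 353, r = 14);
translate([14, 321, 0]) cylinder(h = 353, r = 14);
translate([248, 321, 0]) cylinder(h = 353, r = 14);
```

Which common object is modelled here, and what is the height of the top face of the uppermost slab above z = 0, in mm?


A stool. The seat height is 383 mm.

A 262×335×30 slab at z = 353 on four corner cylinders — a stool. The seat top is 353 + 30 = 383 mm.


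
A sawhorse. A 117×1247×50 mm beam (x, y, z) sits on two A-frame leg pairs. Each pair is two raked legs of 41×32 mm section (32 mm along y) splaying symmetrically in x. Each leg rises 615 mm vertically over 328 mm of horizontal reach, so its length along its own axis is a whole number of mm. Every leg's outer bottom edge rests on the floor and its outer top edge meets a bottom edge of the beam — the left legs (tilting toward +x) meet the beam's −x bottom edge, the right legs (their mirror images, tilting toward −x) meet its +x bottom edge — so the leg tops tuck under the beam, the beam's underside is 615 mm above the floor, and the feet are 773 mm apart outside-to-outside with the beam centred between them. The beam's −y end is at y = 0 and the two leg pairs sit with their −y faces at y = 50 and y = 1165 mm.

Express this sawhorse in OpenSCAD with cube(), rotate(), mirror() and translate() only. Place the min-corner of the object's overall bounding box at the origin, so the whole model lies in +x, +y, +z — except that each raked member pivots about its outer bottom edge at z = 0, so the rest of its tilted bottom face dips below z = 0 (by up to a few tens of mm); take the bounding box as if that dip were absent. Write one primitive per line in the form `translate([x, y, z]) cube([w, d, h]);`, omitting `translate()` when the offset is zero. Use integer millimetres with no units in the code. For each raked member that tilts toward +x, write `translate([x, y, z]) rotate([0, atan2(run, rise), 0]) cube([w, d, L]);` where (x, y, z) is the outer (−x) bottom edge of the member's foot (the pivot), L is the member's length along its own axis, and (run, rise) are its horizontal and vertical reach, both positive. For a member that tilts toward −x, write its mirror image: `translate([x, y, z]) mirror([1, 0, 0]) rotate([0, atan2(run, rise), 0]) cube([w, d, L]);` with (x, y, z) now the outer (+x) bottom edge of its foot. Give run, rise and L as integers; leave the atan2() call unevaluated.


// leg length = √(328² + 615²) = 697
// right-leg outer foot x = 2·328 + 117 = 773
// beam min-corner = (328, 0, 615)
translate([328, 0, 615]) cube([117, 1247, 50]);
translate([0, 50, 0]) rotate([0, atan2(328, 615), 0]) cube([41, 32, 697]);
translate([773, 50, 0]) mirror([1, 0, 0]) rotate([0, atan2(328, 615), 0]) cube([41, 32, 697]);
translate([0, 1165, 0]) rotate([0, atan2(328, 615), 0]) cube([41, 32, 697]);
translate([773, 1165, 0]) mirror([1, 0, 0]) rotate([0, atan2(328, 615), 0]) cube([41, 32, 697]);


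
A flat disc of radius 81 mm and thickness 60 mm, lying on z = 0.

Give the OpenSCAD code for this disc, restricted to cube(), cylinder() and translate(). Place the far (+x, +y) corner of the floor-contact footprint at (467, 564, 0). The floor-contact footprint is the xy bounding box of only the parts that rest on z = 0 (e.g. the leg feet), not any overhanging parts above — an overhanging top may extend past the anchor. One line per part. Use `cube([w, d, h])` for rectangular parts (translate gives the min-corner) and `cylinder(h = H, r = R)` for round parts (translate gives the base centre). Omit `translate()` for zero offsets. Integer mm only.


translate([386, 483, 0]) cylinder(h = 60, r = 81);


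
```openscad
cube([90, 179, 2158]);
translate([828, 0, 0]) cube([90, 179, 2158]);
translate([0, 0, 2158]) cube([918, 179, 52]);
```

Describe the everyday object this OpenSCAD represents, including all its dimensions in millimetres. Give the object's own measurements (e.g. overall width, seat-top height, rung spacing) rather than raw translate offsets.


A door frame. The clear opening is 738 mm wide and 2158 mm high. Two 90 mm wide jambs, 179 mm deep, stand either side of the opening from the floor to the top of the opening. A 52 mm thick head sits across the top of both jambs, spanning the full outside width of the frame.


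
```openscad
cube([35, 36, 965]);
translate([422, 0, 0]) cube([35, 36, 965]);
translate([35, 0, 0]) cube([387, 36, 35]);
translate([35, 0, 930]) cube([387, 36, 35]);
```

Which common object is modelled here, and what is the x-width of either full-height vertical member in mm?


A picture frame. The border width is 35 mm.

Four thin pieces enclosing a rectangular opening — a picture frame. The two full-height stiles are 965 mm tall; the top rail sits at z = 930 and is 35 mm tall, so the border above the opening is 965 − 930 = 35 mm, matching the stile x-width.


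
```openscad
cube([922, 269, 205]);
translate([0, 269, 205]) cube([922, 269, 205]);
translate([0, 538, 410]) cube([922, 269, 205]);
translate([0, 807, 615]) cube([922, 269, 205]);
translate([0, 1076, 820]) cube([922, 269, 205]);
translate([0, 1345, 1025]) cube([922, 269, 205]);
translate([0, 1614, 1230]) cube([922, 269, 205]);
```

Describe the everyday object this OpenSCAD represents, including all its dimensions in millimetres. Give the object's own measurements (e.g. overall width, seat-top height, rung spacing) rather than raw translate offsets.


A straight staircase of 7 solid steps. Each step is 922 mm wide (x), 269 mm deep (y, the going) and 205 mm tall (the rise). The first step rests on the floor; each subsequent step sits one going further in +y and one rise higher in +z, directly behind and above the previous step with no overlap.


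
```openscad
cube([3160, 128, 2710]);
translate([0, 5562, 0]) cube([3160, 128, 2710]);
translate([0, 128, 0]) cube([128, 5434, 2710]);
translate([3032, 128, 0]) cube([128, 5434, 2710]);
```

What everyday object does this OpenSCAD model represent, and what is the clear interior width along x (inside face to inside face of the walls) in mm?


A house (or room) frame. The interior width is 2904 mm.

Four 2710 mm walls enclosing a rectangle with no floor or roof — a room or house frame. Outside width is 3160 mm and wall thickness is 128 mm, so the interior width is 3160 − 2 × 128 = 2904 mm.


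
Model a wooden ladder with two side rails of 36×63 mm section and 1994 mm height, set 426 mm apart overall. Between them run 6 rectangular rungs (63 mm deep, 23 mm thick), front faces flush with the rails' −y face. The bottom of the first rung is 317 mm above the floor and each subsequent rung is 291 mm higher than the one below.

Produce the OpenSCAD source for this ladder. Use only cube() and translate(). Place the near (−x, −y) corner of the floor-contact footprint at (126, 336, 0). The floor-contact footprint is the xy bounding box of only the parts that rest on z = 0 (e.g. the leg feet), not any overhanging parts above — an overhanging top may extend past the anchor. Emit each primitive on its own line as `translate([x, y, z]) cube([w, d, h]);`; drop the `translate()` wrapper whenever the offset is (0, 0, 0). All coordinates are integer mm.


translate([126, 336, 0]) cube([36, 63, 1994]);
translate([516, 336, 0]) cube([36, 63, 1994]);
translate([162, 336, 317]) cube([354, 63, 23]);
translate([162, 336, 608]) cube([354, 63, 23]);
translate([162, 336, 899]) cube([354, 63, 23]);
translate([162, 336, 1190]) cube([354, 63, 23]);
translate([162, 336, 1481]) cube([354, 63, 23]);
translate([162, 336, 1772]) cube([354, 63, 23]);


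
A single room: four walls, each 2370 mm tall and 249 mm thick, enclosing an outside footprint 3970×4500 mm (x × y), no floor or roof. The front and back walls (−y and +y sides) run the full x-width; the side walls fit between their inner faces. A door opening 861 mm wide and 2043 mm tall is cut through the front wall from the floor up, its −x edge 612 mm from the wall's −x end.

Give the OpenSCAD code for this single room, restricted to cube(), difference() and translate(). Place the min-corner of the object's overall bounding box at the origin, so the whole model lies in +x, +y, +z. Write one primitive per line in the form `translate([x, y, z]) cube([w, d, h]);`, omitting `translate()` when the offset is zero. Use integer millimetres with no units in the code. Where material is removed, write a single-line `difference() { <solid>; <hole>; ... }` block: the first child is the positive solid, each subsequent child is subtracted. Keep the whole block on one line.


difference() { cube([3970, 249, 2370]); translate([612, 0, 0]) cube([861, 249, 2043]); }
translate([0, 4251, 0]) cube([3970, 249, 2370]);
translate([0, 249, 0]) cube([249, 4002, 2370]);
translate([3721, 249, 0]) cube([249, 4002, 2370]);


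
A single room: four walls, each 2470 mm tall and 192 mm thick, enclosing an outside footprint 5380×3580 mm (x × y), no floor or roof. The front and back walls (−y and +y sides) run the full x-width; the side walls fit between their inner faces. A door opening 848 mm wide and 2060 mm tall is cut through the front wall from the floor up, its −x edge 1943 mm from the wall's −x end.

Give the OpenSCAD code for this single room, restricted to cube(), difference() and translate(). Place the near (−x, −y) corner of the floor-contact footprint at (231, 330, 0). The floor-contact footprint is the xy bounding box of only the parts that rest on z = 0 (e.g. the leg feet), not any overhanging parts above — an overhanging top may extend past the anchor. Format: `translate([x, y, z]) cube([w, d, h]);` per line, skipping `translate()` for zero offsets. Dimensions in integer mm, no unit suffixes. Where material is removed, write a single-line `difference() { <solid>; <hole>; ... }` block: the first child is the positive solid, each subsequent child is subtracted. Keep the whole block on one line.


difference() { translate([231, 330, 0]) cube([5380, 192, 2470]); translate([2174, 330, 0]) cube([848, 192, 2060]); }
translate([231, 3718, 0]) cube([5380, 192, 2470]);
translate([231, 522, 0]) cube([192, 3196, 2470]);
translate([5419, 522, 0]) cube([192, 3196, 2470]);


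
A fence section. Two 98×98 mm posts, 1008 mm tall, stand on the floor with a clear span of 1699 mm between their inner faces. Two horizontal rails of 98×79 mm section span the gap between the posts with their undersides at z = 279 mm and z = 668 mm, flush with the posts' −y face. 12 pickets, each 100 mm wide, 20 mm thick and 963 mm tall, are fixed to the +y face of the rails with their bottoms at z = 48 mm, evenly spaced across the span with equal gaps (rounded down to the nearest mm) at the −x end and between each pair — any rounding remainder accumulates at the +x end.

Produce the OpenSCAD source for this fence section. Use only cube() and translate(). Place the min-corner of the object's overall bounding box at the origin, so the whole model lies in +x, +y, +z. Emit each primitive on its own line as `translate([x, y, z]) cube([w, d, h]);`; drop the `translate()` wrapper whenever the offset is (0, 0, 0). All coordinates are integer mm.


cube([98, 98, 1008]);
translate([1797, 0, 0]) cube([98, 98, 1008]);
translate([98, 0, 279]) cube([1699, 98, 79]);
translate([98, 0, 668]) cube([1699, 98, 79]);
translate([136, 98, 48]) cube([100, 20, 963]);
translate([274, 98, 48]) cube([100, 20, 963]);
translate([412, 98, 48]) cube([100, 20, 963]);
translate([550, 98, 48]) cube([100, 20, 963]);
translate([688, 98, 48]) cube([100, 20, 963]);
translate([826, 98, 48]) cube([100, 20, 963]);
translate([964, 98, 48]) cube([100, 20, 963]);
translate([1102, 98, 48]) cube([100, 20, 963]);
translate([1240, 98, 48]) cube([100, 20, 963]);
translate([1378, 98, 48]) cube([100, 20, 963]);
translate([1516, 98, 48]) cube([100, 20, 963]);
translate([1654, 98, 48]) cube([100, 20, 963]);


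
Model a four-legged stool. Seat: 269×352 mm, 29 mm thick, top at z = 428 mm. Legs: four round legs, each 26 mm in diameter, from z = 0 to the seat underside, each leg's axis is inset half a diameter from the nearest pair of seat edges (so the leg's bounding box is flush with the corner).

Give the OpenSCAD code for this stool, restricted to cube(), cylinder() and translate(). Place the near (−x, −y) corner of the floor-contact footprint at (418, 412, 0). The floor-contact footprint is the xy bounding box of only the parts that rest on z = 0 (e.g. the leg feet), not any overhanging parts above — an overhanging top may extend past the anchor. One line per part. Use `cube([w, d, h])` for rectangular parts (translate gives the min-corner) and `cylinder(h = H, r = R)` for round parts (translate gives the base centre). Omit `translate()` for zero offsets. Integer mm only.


translate([418, 412, 399]) cube([269, 352, 29]);
translate([431, 425, 0]) cylinder(h = 399, r = 13);
translate([674, 425, 0]) cylinder(h = 399, r = 13);
translate([431, 751, 0]) cylinder(h = 399, r = 13);
translate([674, 751, 0]) cylinder(h = 399, r = 13);


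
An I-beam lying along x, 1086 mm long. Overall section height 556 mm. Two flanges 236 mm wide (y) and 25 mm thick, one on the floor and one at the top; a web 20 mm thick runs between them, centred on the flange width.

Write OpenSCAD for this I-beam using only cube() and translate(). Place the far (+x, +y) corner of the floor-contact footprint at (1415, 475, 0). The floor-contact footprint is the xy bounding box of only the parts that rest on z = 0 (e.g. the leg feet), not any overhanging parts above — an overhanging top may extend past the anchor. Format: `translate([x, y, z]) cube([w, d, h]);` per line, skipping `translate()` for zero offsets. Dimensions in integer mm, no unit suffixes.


translate([329, 239, 0]) cube([1086, 236, 25]);
translate([329, 347, 25]) cube([1086, 20, 506]);
translate([329, 239, 531]) cube([1086, 236, 25]);


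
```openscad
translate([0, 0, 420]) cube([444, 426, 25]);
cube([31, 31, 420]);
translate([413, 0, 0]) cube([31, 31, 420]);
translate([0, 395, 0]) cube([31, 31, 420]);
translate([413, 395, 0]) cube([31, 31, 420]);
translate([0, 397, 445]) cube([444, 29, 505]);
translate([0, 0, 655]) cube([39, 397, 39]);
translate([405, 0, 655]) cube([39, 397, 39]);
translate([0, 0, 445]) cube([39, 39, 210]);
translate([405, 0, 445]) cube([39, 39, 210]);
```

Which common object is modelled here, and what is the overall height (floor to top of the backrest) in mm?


A chair. The overall height is 950 mm.

A slab on four corner posts with a tall panel at the back — a chair. The seat slab sits at z = 420 with thickness 25, and the 505 mm backrest starts at the seat top, so the overall height is 420 + 25 + 505 = 950 mm.


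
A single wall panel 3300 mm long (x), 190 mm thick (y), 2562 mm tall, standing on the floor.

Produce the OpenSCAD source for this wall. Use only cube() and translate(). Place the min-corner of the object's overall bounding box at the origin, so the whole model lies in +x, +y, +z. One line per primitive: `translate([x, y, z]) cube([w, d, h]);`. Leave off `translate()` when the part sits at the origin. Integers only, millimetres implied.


cube([3300, 190, 2562]);


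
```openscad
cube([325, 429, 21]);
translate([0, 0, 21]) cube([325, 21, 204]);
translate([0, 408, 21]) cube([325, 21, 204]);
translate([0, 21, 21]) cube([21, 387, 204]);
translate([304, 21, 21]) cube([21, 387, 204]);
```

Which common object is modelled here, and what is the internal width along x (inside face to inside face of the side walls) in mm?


An open box. The internal width is 283 mm.

A 325×429 base slab with four walls standing on it — an open box. The base is 325 mm wide and the walls are 21 mm thick, so the internal width is 325 − 2 × 21 = 283 mm.


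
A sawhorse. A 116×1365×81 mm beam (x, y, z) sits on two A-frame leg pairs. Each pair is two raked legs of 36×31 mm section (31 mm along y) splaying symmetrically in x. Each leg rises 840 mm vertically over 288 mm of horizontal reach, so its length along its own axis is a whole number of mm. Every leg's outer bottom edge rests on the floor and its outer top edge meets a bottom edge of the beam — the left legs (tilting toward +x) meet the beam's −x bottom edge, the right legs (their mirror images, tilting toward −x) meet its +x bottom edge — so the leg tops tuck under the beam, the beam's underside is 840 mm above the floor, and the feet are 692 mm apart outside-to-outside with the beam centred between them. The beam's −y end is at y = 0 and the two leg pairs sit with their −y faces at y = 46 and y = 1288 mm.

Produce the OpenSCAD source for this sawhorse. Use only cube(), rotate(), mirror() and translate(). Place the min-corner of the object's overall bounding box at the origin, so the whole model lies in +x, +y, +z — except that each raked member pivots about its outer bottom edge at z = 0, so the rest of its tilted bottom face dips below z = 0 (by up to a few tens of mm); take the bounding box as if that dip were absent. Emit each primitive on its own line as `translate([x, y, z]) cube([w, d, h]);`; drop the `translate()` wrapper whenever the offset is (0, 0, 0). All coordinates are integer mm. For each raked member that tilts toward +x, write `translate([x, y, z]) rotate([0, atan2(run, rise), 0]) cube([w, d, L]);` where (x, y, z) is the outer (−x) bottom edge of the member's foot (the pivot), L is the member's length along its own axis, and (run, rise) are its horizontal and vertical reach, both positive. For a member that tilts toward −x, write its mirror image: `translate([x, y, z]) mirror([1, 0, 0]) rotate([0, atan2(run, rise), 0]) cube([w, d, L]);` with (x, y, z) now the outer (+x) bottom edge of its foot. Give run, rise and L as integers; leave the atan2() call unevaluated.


translate([288, 0, 840]) cube([116, 1365, 81]);
translate([0, 46, 0]) rotate([0, atan2(288, 840), 0]) cube([36, 31, 888]);
translate([692, 46, 0]) mirror([1, 0, 0]) rotate([0, atan2(288, 840), 0]) cube([36, 31, 888]);
translate([0, 1288, 0]) rotate([0, atan2(288, 840), 0]) cube([36, 31, 888]);
translate([692, 1288, 0]) mirror([1, 0, 0]) rotate([0, atan2(288, 840), 0]) cube([36, 31, 888]);


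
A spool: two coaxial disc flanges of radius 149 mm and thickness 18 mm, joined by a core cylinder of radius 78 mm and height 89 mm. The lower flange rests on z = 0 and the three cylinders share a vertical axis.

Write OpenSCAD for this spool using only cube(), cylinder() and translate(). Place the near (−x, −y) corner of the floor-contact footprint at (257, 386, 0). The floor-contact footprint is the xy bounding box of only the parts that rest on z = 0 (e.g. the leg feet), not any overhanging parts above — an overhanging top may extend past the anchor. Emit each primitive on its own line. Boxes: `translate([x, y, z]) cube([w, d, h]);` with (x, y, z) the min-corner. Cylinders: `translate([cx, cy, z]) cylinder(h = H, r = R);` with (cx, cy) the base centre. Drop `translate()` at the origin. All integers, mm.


translate([406, 535, 0]) cylinder(h = 18, r = 149);
translate([406, 535, 18]) cylinder(h = 89, r = 78);
translate([406, 535, 107]) cylinder(h = 18, r = 149);


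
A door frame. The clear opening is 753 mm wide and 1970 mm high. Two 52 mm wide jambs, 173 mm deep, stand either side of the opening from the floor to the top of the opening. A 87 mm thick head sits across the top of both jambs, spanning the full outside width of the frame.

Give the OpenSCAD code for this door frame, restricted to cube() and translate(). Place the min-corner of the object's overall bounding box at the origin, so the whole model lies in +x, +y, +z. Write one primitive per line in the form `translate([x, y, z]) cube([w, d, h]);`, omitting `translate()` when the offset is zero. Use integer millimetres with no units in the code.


cube([52, 173, 1970]);
translate([805, 0, 0]) cube([52, 173, 1970]);
translate([0, 0, 1970]) cube([857, 173, 87]);


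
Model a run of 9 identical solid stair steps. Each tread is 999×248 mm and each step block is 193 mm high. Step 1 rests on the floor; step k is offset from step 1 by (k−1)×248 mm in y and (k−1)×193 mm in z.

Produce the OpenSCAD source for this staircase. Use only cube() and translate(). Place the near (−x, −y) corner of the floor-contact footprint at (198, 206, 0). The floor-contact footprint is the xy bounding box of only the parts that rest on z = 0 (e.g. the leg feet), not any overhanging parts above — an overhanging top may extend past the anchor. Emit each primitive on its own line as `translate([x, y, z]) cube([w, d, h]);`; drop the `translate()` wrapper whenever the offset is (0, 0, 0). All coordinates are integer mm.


translate([198, 206, 0]) cube([999, 248, 193]);
translate([198, 454, 193]) cube([999, 248, 193]);
translate([198, 702, 386]) cube([999, 248, 193]);
translate([198, 950, 579]) cube([999, 248, 193]);
translate([198, 1198, 772]) cube([999, 248, 193]);
translate([198, 1446, 965]) cube([999, 248, 193]);
translate([198, 1694, 1158]) cube([999, 248, 193]);
translate([198, 1942, 1351]) cube([999, 248, 193]);
translate([198, 2190, 1544]) cube([999, 248, 193]);


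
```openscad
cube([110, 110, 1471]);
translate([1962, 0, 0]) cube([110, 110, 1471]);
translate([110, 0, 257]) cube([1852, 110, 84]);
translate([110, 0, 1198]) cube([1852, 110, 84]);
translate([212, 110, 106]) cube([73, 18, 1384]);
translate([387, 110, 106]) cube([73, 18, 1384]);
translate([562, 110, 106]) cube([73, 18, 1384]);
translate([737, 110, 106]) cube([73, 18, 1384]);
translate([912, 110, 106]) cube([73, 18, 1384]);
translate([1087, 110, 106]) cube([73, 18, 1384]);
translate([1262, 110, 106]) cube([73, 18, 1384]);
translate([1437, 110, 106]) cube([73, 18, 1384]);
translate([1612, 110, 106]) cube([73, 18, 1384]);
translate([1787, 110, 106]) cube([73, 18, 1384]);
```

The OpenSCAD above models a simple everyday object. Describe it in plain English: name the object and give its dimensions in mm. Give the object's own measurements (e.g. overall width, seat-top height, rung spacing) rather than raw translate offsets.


A fence section. Two 110×110 mm posts, 1471 mm tall, stand on the floor with a clear span of 1852 mm between their inner faces. Two horizontal rails of 110×84 mm section span the gap between the posts with their undersides at z = 257 mm and z = 1198 mm, flush with the posts' −y face. 10 pickets, each 73 mm wide, 18 mm thick and 1384 mm tall, are fixed to the +y face of the rails with their bottoms at z = 106 mm, spaced across the span with a 102 mm gap after the −x post and between neighbouring pickets and before the +x post.


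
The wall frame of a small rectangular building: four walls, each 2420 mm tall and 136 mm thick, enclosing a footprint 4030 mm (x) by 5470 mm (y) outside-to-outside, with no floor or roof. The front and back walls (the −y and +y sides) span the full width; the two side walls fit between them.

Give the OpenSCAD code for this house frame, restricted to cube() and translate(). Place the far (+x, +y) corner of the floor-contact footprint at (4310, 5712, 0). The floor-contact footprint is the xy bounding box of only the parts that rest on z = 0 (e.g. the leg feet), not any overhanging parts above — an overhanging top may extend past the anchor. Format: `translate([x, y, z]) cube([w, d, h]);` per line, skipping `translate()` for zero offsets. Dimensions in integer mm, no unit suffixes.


translate([280, 242, 0]) cube([4030, 136, 2420]);
translate([280, 5576, 0]) cube([4030, 136, 2420]);
translate([280, 378, 0]) cube([136, 5198, 2420]);
translate([4174, 378, 0]) cube([136, 5198, 2420]);
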